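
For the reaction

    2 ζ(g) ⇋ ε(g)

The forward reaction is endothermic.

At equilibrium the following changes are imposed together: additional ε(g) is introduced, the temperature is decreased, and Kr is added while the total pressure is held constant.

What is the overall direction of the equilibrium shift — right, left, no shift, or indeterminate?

Adding ε (g), a product, drives the reaction to the left.
The forward reaction is endothermic. Lowering T favours the exothermic direction — shift to the left.
Adding inert gas at constant total pressure expands the volume and lowers every reacting partial pressure. With Δn_gas = 1 − 2 = -1, Q moves away from K toward the side with fewer gas moles, so the system shifts toward the side with more gas moles — to the left.
All effects act in the same direction — net shift to the left.

left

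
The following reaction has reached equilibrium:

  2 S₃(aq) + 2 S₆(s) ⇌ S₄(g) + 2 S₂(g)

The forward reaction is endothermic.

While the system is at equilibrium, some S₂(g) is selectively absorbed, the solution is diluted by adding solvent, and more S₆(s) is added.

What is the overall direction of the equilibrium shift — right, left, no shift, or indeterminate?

cannot be determined

Removing S₂ (g), a product, drives the reaction to the right.
Dilution lowers every aqueous concentration by the same factor. Δn_aq = 0 − 2 = -2, so the system shifts toward the side with more dissolved moles — to the left.
S₆ is a pure solid; its activity is 1 regardless of amount, so Q is unaffected — no shift from this change.
The individual effects push in opposite directions; without quantitative information the net direction cannot be determined.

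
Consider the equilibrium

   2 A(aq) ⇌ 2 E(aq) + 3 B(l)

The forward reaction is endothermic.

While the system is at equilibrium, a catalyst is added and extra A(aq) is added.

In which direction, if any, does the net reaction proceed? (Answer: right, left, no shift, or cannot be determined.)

A catalyst speeds both forward and reverse rates equally; it changes neither Q nor K — no shift from this change.
Adding A (aq), a reactant, drives the reaction to the right.
Only the nonzero effect(s) matter; the net shift is to the right.

right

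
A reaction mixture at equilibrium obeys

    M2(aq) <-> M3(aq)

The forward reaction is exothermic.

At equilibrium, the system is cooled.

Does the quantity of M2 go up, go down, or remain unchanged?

The forward reaction is exothermic. Lowering T favours the exothermic direction — shift to the right.
The net shift is to the right. M2 is a reactant, so its amount decreases.

decreases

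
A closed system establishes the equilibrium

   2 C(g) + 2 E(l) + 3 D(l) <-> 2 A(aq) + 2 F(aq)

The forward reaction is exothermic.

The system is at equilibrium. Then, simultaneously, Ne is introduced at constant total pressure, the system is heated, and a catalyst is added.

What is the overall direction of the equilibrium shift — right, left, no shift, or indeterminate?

Adding inert gas at constant total pressure expands the volume and lowers every reacting partial pressure. With Δn_gas = 0 − 2 = -2, Q moves away from K toward the side with fewer gas moles, so the system shifts toward the side with more gas moles — to the left.
The forward reaction is exothermic. Raising T favours the endothermic direction — shift to the left.
A catalyst speeds both forward and reverse rates equally; it changes neither Q nor K — no shift from this change.
Only the nonzero effect(s) matter; the net shift is to the left.

left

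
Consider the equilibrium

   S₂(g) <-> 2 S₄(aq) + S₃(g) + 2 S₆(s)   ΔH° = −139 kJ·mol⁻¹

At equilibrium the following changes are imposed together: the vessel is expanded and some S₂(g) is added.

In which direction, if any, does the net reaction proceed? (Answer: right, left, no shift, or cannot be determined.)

Gas moles: reactants 1, products 1. Δn_gas = 0, so a volume change leaves Q equal to K — no shift from this change.
Adding S₂ (g), a reactant, drives the reaction to the right.
Only the nonzero effect(s) matter; the net shift is to the right.

right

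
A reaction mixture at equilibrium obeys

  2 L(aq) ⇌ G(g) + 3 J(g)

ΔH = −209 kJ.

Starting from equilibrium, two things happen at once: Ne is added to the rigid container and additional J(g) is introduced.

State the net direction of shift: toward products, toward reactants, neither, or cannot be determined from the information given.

left

At constant volume, adding an inert gas leaves every reacting species' partial pressure unchanged, so Q is unchanged — no shift from this change.
Adding J (g), a product, drives the reaction to the left.
Only the nonzero effect(s) matter; the net shift is to the left.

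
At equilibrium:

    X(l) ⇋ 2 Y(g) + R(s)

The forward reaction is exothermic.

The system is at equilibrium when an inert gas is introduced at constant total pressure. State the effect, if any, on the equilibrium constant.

The equilibrium constant depends only on temperature. This perturbation may move the position of equilibrium, but since T is unchanged, K itself is unchanged.

unchanged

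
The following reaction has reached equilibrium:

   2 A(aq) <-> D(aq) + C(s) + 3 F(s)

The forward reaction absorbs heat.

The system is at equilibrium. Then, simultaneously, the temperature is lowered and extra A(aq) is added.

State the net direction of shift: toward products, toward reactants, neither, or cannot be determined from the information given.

The forward reaction is endothermic. Lowering T favours the exothermic direction — shift to the left.
Adding A (aq), a reactant, drives the reaction to the right.
The individual effects push in opposite directions; without quantitative information the net direction cannot be determined.

cannot be determined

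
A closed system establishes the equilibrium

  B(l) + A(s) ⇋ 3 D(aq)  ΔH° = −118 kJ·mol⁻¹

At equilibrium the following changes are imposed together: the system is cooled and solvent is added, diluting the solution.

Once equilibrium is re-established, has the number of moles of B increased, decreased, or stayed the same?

The forward reaction is exothermic. Lowering T favours the exothermic direction — shift to the right.
Dilution lowers every aqueous concentration by the same factor. Δn_aq = 3 − 0 = +3, so the system shifts toward the side with more dissolved moles — to the right.
The net shift is to the right. B is a reactant, so its amount decreases.

decreases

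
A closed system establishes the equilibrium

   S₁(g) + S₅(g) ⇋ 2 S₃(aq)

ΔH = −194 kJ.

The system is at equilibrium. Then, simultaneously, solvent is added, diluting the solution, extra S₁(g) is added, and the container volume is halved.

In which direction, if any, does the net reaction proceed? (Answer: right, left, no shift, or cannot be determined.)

Dilution lowers every aqueous concentration by the same factor. Δn_aq = 2 − 0 = +2, so the system shifts toward the side with more dissolved moles — to the right.
Adding S₁ (g), a reactant, drives the reaction to the right.
Gas moles: reactants 2, products 0 (Δn_gas = -2). Compression shifts the system toward the side with fewer moles of gas — to the right.
All effects act in the same direction — net shift to the right.

right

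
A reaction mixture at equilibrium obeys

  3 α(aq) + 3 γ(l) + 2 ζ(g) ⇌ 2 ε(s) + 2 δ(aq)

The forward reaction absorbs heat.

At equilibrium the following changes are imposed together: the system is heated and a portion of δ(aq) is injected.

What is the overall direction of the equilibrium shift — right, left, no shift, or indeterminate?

cannot be determined

The forward reaction is endothermic. Raising T favours the endothermic direction — shift to the right.
Adding δ (aq), a product, drives the reaction to the left.
The individual effects push in opposite directions; without quantitative information the net direction cannot be determined.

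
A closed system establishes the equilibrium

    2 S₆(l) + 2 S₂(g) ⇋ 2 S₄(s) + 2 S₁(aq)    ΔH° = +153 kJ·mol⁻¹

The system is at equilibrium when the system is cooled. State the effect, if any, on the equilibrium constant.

decreases

K depends on temperature via the van 't Hoff relation. The forward reaction is endothermic, so lowering T decreases K.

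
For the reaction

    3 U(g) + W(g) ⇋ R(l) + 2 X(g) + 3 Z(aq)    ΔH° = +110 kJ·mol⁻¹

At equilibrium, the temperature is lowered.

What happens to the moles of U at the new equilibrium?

The forward reaction is endothermic. Lowering T favours the exothermic direction — shift to the left.
The net shift is to the left. U is a reactant, so its amount increases.

increases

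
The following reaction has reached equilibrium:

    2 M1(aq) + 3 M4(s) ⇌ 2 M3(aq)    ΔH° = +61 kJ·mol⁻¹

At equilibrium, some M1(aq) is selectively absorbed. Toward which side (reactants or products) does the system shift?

left

Removing M1 (aq), a reactant, drives the reaction to the left.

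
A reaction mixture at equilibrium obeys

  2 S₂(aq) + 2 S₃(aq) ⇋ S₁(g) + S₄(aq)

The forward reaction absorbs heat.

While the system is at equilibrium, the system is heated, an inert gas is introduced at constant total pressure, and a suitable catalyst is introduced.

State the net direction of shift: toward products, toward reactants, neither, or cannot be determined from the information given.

The forward reaction is endothermic. Raising T favours the endothermic direction — shift to the right.
Adding inert gas at constant total pressure expands the volume and lowers every reacting partial pressure. With Δn_gas = 1 − 0 = +1, Q moves away from K toward the side with fewer gas moles, so the system shifts toward the side with more gas moles — to the right.
A catalyst speeds both forward and reverse rates equally; it changes neither Q nor K — no shift from this change.
Only the nonzero effect(s) matter; the net shift is to the right.

right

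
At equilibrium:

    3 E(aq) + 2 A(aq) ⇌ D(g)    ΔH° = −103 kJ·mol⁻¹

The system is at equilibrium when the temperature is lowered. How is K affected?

increases

K depends on temperature via the van 't Hoff relation. The forward reaction is exothermic, so lowering T increases K.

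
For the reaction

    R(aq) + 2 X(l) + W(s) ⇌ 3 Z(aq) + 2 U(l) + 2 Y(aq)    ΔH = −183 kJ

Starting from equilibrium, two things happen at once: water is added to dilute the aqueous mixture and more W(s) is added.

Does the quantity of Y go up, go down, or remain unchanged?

increases

Dilution lowers every aqueous concentration by the same factor. Δn_aq = 5 − 1 = +4, so the system shifts toward the side with more dissolved moles — to the right.
W is a pure solid; its activity is 1 regardless of amount, so Q is unaffected — no shift from this change.
The net shift is to the right. Y is a product, so its amount increases.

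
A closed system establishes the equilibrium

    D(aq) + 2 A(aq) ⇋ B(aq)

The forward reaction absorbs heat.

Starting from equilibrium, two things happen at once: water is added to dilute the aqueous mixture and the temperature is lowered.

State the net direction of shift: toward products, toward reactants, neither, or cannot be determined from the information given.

Dilution lowers every aqueous concentration by the same factor. Δn_aq = 1 − 3 = -2, so the system shifts toward the side with more dissolved moles — to the left.
The forward reaction is endothermic. Lowering T favours the exothermic direction — shift to the left.
All effects act in the same direction — net shift to the left.

left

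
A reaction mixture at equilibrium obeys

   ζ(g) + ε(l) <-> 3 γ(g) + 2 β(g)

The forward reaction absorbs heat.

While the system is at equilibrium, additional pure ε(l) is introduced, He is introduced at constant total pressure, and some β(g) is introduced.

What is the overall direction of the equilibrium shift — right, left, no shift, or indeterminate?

ε is a pure liquid; its activity is 1 regardless of amount, so Q is unaffected — no shift from this change.
Adding inert gas at constant total pressure expands the volume and lowers every reacting partial pressure. With Δn_gas = 5 − 1 = +4, Q moves away from K toward the side with fewer gas moles, so the system shifts toward the side with more gas moles — to the right.
Adding β (g), a product, drives the reaction to the left.
The individual effects push in opposite directions; without quantitative information the net direction cannot be determined.

cannot be determined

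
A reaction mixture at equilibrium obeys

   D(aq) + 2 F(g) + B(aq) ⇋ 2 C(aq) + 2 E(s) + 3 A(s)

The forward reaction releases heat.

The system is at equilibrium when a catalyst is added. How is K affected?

The equilibrium constant depends only on temperature. This perturbation changes neither the position of equilibrium nor K.

unchanged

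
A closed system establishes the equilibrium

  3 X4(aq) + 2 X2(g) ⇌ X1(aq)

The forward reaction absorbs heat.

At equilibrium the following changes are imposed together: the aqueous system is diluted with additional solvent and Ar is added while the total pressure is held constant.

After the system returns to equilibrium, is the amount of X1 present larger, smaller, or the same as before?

decreases

Dilution lowers every aqueous concentration by the same factor. Δn_aq = 1 − 3 = -2, so the system shifts toward the side with more dissolved moles — to the left.
Adding inert gas at constant total pressure expands the volume and lowers every reacting partial pressure. With Δn_gas = 0 − 2 = -2, Q moves away from K toward the side with fewer gas moles, so the system shifts toward the side with more gas moles — to the left.
The net shift is to the left. X1 is a product, so its amount decreases.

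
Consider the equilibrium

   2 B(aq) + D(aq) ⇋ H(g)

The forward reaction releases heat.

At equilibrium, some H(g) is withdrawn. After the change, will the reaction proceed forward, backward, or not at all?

right

Removing H (g), a product, drives the reaction to the right.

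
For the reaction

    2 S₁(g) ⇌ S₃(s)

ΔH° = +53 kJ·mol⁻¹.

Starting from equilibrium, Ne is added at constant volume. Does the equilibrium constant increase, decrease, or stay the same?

unchanged

The equilibrium constant depends only on temperature. This perturbation changes neither the position of equilibrium nor K.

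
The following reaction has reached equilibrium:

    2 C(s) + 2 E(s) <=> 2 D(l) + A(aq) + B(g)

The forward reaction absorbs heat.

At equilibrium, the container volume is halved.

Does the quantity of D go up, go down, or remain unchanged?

Gas moles: reactants 0, products 1 (Δn_gas = +1). Compression shifts the system toward the side with fewer moles of gas — to the left.
The net shift is to the left. D is a product, so its amount decreases.

decreases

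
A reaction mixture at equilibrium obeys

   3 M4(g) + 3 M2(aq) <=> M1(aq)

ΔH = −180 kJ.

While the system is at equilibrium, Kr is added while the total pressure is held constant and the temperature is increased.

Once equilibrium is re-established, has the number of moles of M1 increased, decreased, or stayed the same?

Adding inert gas at constant total pressure expands the volume and lowers every reacting partial pressure. With Δn_gas = 0 − 3 = -3, Q moves away from K toward the side with fewer gas moles, so the system shifts toward the side with more gas moles — to the left.
The forward reaction is exothermic. Raising T favours the endothermic direction — shift to the left.
The net shift is to the left. M1 is a product, so its amount decreases.

decreases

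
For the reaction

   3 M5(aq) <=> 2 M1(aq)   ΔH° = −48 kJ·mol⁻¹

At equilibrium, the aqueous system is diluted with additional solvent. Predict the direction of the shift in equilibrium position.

left

Dilution lowers every aqueous concentration by the same factor. Δn_aq = 2 − 3 = -1, so the system shifts toward the side with more dissolved moles — to the left.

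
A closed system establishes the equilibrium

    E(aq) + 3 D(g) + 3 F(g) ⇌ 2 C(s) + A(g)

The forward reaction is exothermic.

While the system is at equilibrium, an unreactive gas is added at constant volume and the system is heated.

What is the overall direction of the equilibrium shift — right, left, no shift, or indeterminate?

At constant volume, adding an inert gas leaves every reacting species' partial pressure unchanged, so Q is unchanged — no shift from this change.
The forward reaction is exothermic. Raising T favours the endothermic direction — shift to the left.
Only the nonzero effect(s) matter; the net shift is to the left.

left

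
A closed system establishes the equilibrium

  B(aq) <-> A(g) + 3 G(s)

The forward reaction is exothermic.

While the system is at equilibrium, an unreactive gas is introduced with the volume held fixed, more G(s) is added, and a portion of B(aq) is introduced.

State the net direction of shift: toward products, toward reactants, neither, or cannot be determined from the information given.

right

At constant volume, adding an inert gas leaves every reacting species' partial pressure unchanged, so Q is unchanged — no shift from this change.
G is a pure solid; its activity is 1 regardless of amount, so Q is unaffected — no shift from this change.
Adding B (aq), a reactant, drives the reaction to the right.
Only the nonzero effect(s) matter; the net shift is to the right.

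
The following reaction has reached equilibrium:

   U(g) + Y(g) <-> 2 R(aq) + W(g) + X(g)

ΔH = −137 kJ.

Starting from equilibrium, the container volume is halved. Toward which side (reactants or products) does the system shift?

Gas moles: reactants 2, products 2. Δn_gas = 0, so a volume change leaves Q equal to K — no shift from this change.

no shift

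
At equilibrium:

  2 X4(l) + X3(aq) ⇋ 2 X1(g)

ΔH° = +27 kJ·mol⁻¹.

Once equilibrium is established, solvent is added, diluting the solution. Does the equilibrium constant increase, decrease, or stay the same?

The equilibrium constant depends only on temperature. This perturbation may move the position of equilibrium, but since T is unchanged, K itself is unchanged.

unchanged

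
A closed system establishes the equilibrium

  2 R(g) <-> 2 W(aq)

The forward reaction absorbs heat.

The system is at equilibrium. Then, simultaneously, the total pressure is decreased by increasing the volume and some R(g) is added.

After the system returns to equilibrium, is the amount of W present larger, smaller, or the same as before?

cannot be determined

Gas moles: reactants 2, products 0 (Δn_gas = -2). Expansion shifts the system toward the side with more moles of gas — to the left.
Adding R (g), a reactant, drives the reaction to the right.
The two effects oppose each other, so the net shift — and hence the change in W — cannot be determined from the given information.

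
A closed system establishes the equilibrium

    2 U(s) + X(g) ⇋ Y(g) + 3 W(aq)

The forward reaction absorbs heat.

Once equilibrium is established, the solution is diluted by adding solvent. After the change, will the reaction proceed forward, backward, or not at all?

right

Dilution lowers every aqueous concentration by the same factor. Δn_aq = 3 − 0 = +3, so the system shifts toward the side with more dissolved moles — to the right.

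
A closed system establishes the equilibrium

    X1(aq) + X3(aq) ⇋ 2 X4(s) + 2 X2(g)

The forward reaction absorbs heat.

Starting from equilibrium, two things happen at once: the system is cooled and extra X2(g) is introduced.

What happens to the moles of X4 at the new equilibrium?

decreases

The forward reaction is endothermic. Lowering T favours the exothermic direction — shift to the left.
Adding X2 (g), a product, drives the reaction to the left.
The net shift is to the left. X4 is a product, so its amount decreases.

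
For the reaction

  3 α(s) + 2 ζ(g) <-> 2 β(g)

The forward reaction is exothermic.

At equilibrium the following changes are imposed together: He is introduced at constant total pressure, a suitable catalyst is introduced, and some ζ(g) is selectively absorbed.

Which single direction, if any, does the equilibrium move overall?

Adding inert gas at constant total pressure expands the volume, scaling every reacting partial pressure by the same factor. Δn_gas = 2 − 2 = 0, so Q is unchanged — no shift.
A catalyst speeds both forward and reverse rates equally; it changes neither Q nor K — no shift from this change.
Removing ζ (g), a reactant, drives the reaction to the left.
Only the nonzero effect(s) matter; the net shift is to the left.

left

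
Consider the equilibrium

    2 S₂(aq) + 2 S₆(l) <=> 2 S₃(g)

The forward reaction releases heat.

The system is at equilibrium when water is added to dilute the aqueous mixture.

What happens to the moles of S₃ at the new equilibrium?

Dilution lowers every aqueous concentration by the same factor. Δn_aq = 0 − 2 = -2, so the system shifts toward the side with more dissolved moles — to the left.
The net shift is to the left. S₃ is a product, so its amount decreases.

decreases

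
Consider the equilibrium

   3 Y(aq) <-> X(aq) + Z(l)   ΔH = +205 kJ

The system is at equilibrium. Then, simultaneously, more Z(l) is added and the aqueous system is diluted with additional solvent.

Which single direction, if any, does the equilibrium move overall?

Z is a pure liquid; its activity is 1 regardless of amount, so Q is unaffected — no shift from this change.
Dilution lowers every aqueous concentration by the same factor. Δn_aq = 1 − 3 = -2, so the system shifts toward the side with more dissolved moles — to the left.
Only the nonzero effect(s) matter; the net shift is to the left.

left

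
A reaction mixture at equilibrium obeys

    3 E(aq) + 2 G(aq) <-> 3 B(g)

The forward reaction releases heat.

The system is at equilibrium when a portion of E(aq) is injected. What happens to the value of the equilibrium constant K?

The equilibrium constant depends only on temperature. This perturbation may move the position of equilibrium, but since T is unchanged, K itself is unchanged.

unchanged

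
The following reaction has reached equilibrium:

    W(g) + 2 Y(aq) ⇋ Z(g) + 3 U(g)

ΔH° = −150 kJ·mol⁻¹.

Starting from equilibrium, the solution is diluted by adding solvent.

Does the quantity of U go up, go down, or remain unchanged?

Dilution lowers every aqueous concentration by the same factor. Δn_aq = 0 − 2 = -2, so the system shifts toward the side with more dissolved moles — to the left.
The net shift is to the left. U is a product, so its amount decreases.

decreases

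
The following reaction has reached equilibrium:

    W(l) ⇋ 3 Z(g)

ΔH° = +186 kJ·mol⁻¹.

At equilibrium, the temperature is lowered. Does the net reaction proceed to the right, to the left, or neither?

The forward reaction is endothermic. Lowering T favours the exothermic direction — shift to the left.

left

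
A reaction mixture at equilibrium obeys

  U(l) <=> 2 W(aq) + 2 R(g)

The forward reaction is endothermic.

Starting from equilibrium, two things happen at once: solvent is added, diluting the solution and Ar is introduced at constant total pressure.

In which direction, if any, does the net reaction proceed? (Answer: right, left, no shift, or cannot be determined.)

Dilution lowers every aqueous concentration by the same factor. Δn_aq = 2 − 0 = +2, so the system shifts toward the side with more dissolved moles — to the right.
Adding inert gas at constant total pressure expands the volume and lowers every reacting partial pressure. With Δn_gas = 2 − 0 = +2, Q moves away from K toward the side with fewer gas moles, so the system shifts toward the side with more gas moles — to the right.
All effects act in the same direction — net shift to the right.

right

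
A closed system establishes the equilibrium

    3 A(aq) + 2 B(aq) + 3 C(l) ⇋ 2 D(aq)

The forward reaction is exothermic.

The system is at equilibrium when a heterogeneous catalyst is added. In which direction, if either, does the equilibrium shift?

A catalyst speeds both forward and reverse rates equally; it changes neither Q nor K — no shift from this change.

no shift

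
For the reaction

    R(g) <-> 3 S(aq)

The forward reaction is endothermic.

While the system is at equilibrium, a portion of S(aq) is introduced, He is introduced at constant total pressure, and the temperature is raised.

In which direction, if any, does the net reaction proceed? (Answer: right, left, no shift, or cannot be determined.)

Adding S (aq), a product, drives the reaction to the left.
Adding inert gas at constant total pressure expands the volume and lowers every reacting partial pressure. With Δn_gas = 0 − 1 = -1, Q moves away from K toward the side with fewer gas moles, so the system shifts toward the side with more gas moles — to the left.
The forward reaction is endothermic. Raising T favours the endothermic direction — shift to the right.
The individual effects push in opposite directions; without quantitative information the net direction cannot be determined.

cannot be determined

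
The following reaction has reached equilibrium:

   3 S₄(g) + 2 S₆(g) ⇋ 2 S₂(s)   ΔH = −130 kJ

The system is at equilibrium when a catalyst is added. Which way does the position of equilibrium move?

A catalyst speeds both forward and reverse rates equally; it changes neither Q nor K — no shift from this change.

no shift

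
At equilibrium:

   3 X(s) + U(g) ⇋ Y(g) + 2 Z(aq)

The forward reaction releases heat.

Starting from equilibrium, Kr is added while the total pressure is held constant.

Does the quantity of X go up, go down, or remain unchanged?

unchanged

Adding inert gas at constant total pressure expands the volume, scaling every reacting partial pressure by the same factor. Δn_gas = 1 − 1 = 0, so Q is unchanged — no shift.
No net shift occurs, so the amount of X is unchanged.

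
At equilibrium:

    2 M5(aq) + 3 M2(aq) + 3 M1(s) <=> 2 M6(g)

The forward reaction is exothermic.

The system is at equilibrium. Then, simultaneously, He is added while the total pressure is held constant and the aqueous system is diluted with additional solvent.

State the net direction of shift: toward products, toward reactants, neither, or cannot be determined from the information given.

cannot be determined

Adding inert gas at constant total pressure expands the volume and lowers every reacting partial pressure. With Δn_gas = 2 − 0 = +2, Q moves away from K toward the side with fewer gas moles, so the system shifts toward the side with more gas moles — to the right.
Dilution lowers every aqueous concentration by the same factor. Δn_aq = 0 − 5 = -5, so the system shifts toward the side with more dissolved moles — to the left.
The individual effects push in opposite directions; without quantitative information the net direction cannot be determined.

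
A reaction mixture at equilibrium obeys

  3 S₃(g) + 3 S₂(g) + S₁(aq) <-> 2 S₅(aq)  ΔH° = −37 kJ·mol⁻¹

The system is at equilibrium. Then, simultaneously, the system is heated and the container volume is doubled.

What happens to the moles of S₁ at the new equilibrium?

increases

The forward reaction is exothermic. Raising T favours the endothermic direction — shift to the left.
Gas moles: reactants 6, products 0 (Δn_gas = -6). Expansion shifts the system toward the side with more moles of gas — to the left.
The net shift is to the left. S₁ is a reactant, so its amount increases.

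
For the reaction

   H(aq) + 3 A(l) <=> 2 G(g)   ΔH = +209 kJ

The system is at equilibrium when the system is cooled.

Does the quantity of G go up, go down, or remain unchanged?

decreases

The forward reaction is endothermic. Lowering T favours the exothermic direction — shift to the left.
The net shift is to the left. G is a product, so its amount decreases.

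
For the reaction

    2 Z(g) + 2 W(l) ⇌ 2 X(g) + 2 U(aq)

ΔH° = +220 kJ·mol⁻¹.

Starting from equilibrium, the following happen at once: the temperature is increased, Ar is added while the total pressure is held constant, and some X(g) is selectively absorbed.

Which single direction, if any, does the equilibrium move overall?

right

The forward reaction is endothermic. Raising T favours the endothermic direction — shift to the right.
Adding inert gas at constant total pressure expands the volume, scaling every reacting partial pressure by the same factor. Δn_gas = 2 − 2 = 0, so Q is unchanged — no shift.
Removing X (g), a product, drives the reaction to the right.
Only the nonzero effect(s) matter; the net shift is to the right.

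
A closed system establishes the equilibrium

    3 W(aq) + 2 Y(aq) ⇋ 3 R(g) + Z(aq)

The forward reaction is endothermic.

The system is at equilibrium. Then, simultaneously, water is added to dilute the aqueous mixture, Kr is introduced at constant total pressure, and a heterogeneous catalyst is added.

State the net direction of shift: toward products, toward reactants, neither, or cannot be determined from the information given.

Dilution lowers every aqueous concentration by the same factor. Δn_aq = 1 − 5 = -4, so the system shifts toward the side with more dissolved moles — to the left.
Adding inert gas at constant total pressure expands the volume and lowers every reacting partial pressure. With Δn_gas = 3 − 0 = +3, Q moves away from K toward the side with fewer gas moles, so the system shifts toward the side with more gas moles — to the right.
A catalyst speeds both forward and reverse rates equally; it changes neither Q nor K — no shift from this change.
The individual effects push in opposite directions; without quantitative information the net direction cannot be determined.

cannot be determined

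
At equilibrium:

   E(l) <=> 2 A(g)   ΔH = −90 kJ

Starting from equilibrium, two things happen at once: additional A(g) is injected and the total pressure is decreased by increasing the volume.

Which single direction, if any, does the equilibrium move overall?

cannot be determined

Adding A (g), a product, drives the reaction to the left.
Gas moles: reactants 0, products 2 (Δn_gas = +2). Expansion shifts the system toward the side with more moles of gas — to the right.
The individual effects push in opposite directions; without quantitative information the net direction cannot be determined.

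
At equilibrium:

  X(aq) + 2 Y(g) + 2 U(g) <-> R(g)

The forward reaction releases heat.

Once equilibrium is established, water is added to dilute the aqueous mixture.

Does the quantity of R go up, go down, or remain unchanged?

Dilution lowers every aqueous concentration by the same factor. Δn_aq = 0 − 1 = -1, so the system shifts toward the side with more dissolved moles — to the left.
The net shift is to the left. R is a product, so its amount decreases.

decreases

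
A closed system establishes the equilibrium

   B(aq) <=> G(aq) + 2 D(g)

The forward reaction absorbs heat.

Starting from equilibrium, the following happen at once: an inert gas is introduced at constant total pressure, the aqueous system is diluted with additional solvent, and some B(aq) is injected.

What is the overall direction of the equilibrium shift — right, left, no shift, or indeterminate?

Adding inert gas at constant total pressure expands the volume and lowers every reacting partial pressure. With Δn_gas = 2 − 0 = +2, Q moves away from K toward the side with fewer gas moles, so the system shifts toward the side with more gas moles — to the right.
Dilution scales every aqueous concentration by the same factor. Δn_aq = 1 − 1 = 0, so Q is unchanged — no shift.
Adding B (aq), a reactant, drives the reaction to the right.
Only the nonzero effect(s) matter; the net shift is to the right.

right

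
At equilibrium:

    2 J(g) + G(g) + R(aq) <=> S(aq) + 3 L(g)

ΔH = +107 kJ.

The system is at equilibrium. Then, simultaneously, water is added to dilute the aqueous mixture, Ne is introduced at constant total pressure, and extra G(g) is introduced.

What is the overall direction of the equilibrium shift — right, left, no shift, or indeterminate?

Dilution scales every aqueous concentration by the same factor. Δn_aq = 1 − 1 = 0, so Q is unchanged — no shift.
Adding inert gas at constant total pressure expands the volume, scaling every reacting partial pressure by the same factor. Δn_gas = 3 − 3 = 0, so Q is unchanged — no shift.
Adding G (g), a reactant, drives the reaction to the right.
Only the nonzero effect(s) matter; the net shift is to the right.

right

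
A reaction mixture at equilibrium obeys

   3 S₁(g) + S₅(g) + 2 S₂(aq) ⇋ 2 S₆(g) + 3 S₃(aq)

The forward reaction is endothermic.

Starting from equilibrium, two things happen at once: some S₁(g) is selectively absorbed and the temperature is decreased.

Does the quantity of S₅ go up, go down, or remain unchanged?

Removing S₁ (g), a reactant, drives the reaction to the left.
The forward reaction is endothermic. Lowering T favours the exothermic direction — shift to the left.
The net shift is to the left. S₅ is a reactant, so its amount increases.

increases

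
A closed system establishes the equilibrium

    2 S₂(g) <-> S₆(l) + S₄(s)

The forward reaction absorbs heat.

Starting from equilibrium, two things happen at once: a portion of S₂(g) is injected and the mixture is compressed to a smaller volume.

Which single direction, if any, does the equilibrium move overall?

Adding S₂ (g), a reactant, drives the reaction to the right.
Gas moles: reactants 2, products 0 (Δn_gas = -2). Compression shifts the system toward the side with fewer moles of gas — to the right.
All effects act in the same direction — net shift to the right.

right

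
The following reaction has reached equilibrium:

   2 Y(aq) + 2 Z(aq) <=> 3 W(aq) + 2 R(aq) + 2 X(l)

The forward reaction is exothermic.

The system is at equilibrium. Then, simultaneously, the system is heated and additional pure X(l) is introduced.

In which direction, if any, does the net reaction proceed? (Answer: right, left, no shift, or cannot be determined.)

left

The forward reaction is exothermic. Raising T favours the endothermic direction — shift to the left.
X is a pure liquid; its activity is 1 regardless of amount, so Q is unaffected — no shift from this change.
Only the nonzero effect(s) matter; the net shift is to the left.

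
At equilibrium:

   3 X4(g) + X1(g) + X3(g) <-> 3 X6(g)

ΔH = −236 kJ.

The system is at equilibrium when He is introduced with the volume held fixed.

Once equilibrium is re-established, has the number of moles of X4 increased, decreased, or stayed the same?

unchanged

At constant volume, adding an inert gas leaves every reacting species' partial pressure unchanged, so Q is unchanged — no shift from this change.
No net shift occurs, so the amount of X4 is unchanged.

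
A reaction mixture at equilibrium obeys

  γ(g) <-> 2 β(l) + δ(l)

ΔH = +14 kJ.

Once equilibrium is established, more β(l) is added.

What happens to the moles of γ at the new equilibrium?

β is a pure liquid; its activity is 1 regardless of amount, so Q is unaffected — no shift from this change.
No net shift occurs, so the amount of γ is unchanged.

unchanged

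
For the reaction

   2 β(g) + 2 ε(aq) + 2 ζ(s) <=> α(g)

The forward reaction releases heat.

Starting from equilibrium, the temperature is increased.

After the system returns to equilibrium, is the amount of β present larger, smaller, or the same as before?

increases

The forward reaction is exothermic. Raising T favours the endothermic direction — shift to the left.
The net shift is to the left. β is a reactant, so its amount increases.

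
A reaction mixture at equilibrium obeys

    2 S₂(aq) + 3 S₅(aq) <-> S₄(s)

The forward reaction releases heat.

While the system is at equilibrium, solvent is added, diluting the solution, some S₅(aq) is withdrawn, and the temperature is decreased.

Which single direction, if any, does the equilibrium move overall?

Dilution lowers every aqueous concentration by the same factor. Δn_aq = 0 − 5 = -5, so the system shifts toward the side with more dissolved moles — to the left.
Removing S₅ (aq), a reactant, drives the reaction to the left.
The forward reaction is exothermic. Lowering T favours the exothermic direction — shift to the right.
The individual effects push in opposite directions; without quantitative information the net direction cannot be determined.

cannot be determined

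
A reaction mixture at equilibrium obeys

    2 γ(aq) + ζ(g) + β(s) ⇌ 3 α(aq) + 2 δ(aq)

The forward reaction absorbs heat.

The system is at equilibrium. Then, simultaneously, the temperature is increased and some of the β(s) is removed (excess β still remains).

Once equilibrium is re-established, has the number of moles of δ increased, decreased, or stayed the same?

The forward reaction is endothermic. Raising T favours the endothermic direction — shift to the right.
β is a pure solid; its activity is 1 regardless of amount, so Q is unaffected — no shift from this change.
The net shift is to the right. δ is a product, so its amount increases.

increases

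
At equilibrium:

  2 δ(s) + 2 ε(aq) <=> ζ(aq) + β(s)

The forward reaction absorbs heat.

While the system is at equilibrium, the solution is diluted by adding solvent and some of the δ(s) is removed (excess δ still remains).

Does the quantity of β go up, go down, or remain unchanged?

decreases

Dilution lowers every aqueous concentration by the same factor. Δn_aq = 1 − 2 = -1, so the system shifts toward the side with more dissolved moles — to the left.
δ is a pure solid; its activity is 1 regardless of amount, so Q is unaffected — no shift from this change.
The net shift is to the left. β is a product, so its amount decreases.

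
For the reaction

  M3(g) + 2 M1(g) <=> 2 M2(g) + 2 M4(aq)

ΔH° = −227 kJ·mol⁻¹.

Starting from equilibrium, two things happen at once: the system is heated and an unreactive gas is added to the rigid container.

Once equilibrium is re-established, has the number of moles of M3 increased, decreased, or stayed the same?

increases

The forward reaction is exothermic. Raising T favours the endothermic direction — shift to the left.
At constant volume, adding an inert gas leaves every reacting species' partial pressure unchanged, so Q is unchanged — no shift from this change.
The net shift is to the left. M3 is a reactant, so its amount increases.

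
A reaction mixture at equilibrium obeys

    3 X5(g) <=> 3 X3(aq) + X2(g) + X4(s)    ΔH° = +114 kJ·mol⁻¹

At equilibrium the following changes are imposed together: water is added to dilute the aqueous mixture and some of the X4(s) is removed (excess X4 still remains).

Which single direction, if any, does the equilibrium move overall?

right

Dilution lowers every aqueous concentration by the same factor. Δn_aq = 3 − 0 = +3, so the system shifts toward the side with more dissolved moles — to the right.
X4 is a pure solid; its activity is 1 regardless of amount, so Q is unaffected — no shift from this change.
Only the nonzero effect(s) matter; the net shift is to the right.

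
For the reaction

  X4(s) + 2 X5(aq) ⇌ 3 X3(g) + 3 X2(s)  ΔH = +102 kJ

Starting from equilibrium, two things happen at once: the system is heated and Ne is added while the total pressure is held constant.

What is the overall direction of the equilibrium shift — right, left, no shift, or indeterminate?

right

The forward reaction is endothermic. Raising T favours the endothermic direction — shift to the right.
Adding inert gas at constant total pressure expands the volume and lowers every reacting partial pressure. With Δn_gas = 3 − 0 = +3, Q moves away from K toward the side with fewer gas moles, so the system shifts toward the side with more gas moles — to the right.
All effects act in the same direction — net shift to the right.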